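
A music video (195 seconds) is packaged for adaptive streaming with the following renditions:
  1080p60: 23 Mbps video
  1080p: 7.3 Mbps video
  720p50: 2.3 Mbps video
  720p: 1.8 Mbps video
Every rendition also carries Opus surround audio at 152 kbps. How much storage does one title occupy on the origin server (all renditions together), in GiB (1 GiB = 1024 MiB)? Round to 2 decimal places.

0.79 GiB

Audio: 152 kbps = 0.152 Mbps.
Sum of rendition bitrates: (23+0.152) + (7.3+0.152) + (2.3+0.152) + (1.8+0.152) = 35.008 Mbps.
× 195 s = 6,827 Mb = 853.3 MB = 0.7947 GiB.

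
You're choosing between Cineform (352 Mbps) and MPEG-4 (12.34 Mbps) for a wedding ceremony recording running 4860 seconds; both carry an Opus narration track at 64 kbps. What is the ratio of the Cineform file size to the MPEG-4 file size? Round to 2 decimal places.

Audio: 64 kbps = 0.064 Mbps.
Cineform: 352.064 Mbps × 4860 s = 1711031.0 Mb = 213.879 GB.
MPEG-4: 12.404 Mbps × 4860 s = 60283.4 Mb = 7.535 GB.
Ratio: 213.879 / 7.535 = 28.383.

28.38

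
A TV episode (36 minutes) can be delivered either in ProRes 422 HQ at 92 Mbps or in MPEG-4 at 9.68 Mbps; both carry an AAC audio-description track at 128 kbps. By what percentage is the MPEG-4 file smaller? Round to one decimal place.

89.4%

36 min = 2160 s
Audio: 128 kbps = 0.128 Mbps.
ProRes 422 HQ: 92.128 Mbps × 2160 s = 198996.5 Mb = 23.166 GiB.
MPEG-4: 9.808 Mbps × 2160 s = 21185.3 Mb = 2.466 GiB.
Reduction: (1 − 2.466/23.166) × 100 = 89.35%.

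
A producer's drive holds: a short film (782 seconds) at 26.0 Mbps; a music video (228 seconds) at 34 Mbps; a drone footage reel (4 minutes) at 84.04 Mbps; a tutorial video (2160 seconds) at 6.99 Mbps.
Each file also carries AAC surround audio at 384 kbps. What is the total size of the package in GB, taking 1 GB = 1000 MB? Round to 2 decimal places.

Audio: 384 kbps = 0.384 Mbps.
short film: 26.384 Mbps × 782 s = 20632.3 Mb
music video: 34.384 Mbps × 228 s = 7839.6 Mb
drone footage reel: 84.424 Mbps × 240 s = 20261.8 Mb
tutorial video: 7.374 Mbps × 2160 s = 15927.8 Mb
Total: 64661.4 Mb = 8082.7 MB.
= 8.083 GB.

8.08 GB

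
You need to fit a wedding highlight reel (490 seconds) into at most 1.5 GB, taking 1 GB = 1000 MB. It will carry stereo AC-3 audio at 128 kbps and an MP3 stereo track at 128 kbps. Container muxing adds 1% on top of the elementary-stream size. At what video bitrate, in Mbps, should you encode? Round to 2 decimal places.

Budget: 1.5 GB = 12000.0 Mb.
Stream payload after overhead: 12000.0 / 1.01 = 11881.2 Mb.
Total bitrate budget: 11881.2 Mb / 490 s = 24.247 Mbps.
Audio total: 128 + 128 = 256 kbps = 0.256 Mbps.
Video: 24.247 − 0.256 = 23.991 Mbps.

23.99 Mbps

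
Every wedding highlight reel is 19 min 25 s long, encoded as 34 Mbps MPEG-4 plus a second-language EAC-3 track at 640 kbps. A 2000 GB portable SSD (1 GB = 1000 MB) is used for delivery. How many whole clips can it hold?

396

19 min 25 s = 1165 s
Audio: 640 kbps = 0.640 Mbps.
Total bitrate: 34.640 Mbps.
Per item: 34.640 Mbps × 1165 s = 40,356 Mb = 5,044 MB.
Capacity: 2000 GB = 16,000,000 Mb; 396.48 items → 396 complete.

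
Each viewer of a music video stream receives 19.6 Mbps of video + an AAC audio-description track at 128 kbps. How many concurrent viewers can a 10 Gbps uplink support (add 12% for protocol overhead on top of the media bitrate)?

452

Audio: 128 kbps = 0.128 Mbps.
Per-viewer media rate: 19.728 Mbps.
On the wire with 12% overhead: 22.095 Mbps.
10 Gbps = 10,000 Mbps; 10,000 / 22.095 = 452.58 → 452 viewers.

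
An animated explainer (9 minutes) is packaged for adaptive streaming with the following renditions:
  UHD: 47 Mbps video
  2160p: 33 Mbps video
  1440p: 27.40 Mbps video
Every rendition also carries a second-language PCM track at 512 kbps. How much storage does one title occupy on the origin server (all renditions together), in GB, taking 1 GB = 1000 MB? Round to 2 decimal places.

9 min = 540 s
Audio: 512 kbps = 0.512 Mbps.
Sum of rendition bitrates: (47+0.512) + (33+0.512) + (27.40+0.512) = 108.936 Mbps.
× 540 s = 58,825 Mb = 7,353 MB = 7.353 GB.

7.35 GB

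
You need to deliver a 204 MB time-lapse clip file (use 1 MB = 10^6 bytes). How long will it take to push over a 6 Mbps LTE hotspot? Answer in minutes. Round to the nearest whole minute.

File: 204 MB = 1632.0 Mb.
At 6 Mbps: 1632.0 / 6 = 272.0 s ≈ 4.53 minutes.

5 minutes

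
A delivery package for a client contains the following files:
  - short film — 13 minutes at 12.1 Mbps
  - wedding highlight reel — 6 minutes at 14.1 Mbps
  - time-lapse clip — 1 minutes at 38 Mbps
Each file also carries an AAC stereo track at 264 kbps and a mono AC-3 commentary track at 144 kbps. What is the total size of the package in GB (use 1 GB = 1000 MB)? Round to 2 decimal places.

Audio total: 264 + 144 = 408 kbps = 0.408 Mbps.
short film: 12.508 Mbps × 780 s = 9756.2 Mb
wedding highlight reel: 14.508 Mbps × 360 s = 5222.9 Mb
time-lapse clip: 38.408 Mbps × 60 s = 2304.5 Mb
Total: 17283.6 Mb = 2160.4 MB.
= 2.160 GB.

2.16 GB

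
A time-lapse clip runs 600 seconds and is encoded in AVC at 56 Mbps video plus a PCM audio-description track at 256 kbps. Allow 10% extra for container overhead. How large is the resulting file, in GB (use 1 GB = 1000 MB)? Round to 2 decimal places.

4.64 GB

Audio: 256 kbps = 0.256 Mbps.
Total bitrate: 56 + 0.256 = 56.256 Mbps.
Stream data: 56.256 Mbps × 600 s = 33753.6 Mb.
With 10% container overhead: ×1.10.
37,129 Mb ÷ 8 = 4,641 MB → 4.641 GB.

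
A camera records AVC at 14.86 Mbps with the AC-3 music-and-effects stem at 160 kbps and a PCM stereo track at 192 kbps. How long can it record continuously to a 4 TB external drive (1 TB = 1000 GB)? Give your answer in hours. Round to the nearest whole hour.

Audio total: 160 + 192 = 352 kbps = 0.352 Mbps.
Total bitrate: 14.86 + 0.352 = 15.212 Mbps.
Capacity: 4 TB = 32,000,000 Mb.
Recording time: 32,000,000 / 15.212 = 2,103,602 s ≈ 584 hours.

584 hours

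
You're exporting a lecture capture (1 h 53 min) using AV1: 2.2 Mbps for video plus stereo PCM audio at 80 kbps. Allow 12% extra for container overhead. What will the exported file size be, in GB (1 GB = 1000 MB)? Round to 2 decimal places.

1 h 53 min = 113 min = 6780 s
Audio: 80 kbps = 0.080 Mbps.
Total bitrate: 2.2 + 0.080 = 2.280 Mbps.
Stream data: 2.280 Mbps × 6780 s = 15458.4 Mb.
With 12% container overhead: ×1.12.
17,313 Mb ÷ 8 = 2,164 MB → 2.164 GB.

2.16 GB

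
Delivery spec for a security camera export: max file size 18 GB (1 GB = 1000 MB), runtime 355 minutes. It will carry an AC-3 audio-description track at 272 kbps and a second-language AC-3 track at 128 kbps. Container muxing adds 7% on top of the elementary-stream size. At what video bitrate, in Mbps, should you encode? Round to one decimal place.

5.9 Mbps

Budget: 18 GB = 144000.0 Mb.
Stream payload after overhead: 144000.0 / 1.07 = 134579.4 Mb.
355 min = 21300 s
Total bitrate budget: 134579.4 Mb / 21300 s = 6.318 Mbps.
Audio total: 272 + 128 = 400 kbps = 0.400 Mbps.
Video: 6.318 − 0.400 = 5.918 Mbps.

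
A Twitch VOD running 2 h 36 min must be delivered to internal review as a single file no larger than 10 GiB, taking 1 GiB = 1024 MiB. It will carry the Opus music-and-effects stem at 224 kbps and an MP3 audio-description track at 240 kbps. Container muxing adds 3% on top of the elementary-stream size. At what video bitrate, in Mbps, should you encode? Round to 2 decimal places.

Budget: 10 GiB = 85899.3 Mb.
Stream payload after overhead: 85899.3 / 1.03 = 83397.4 Mb.
2 h 36 min = 156 min = 9360 s
Total bitrate budget: 83397.4 Mb / 9360 s = 8.910 Mbps.
Audio total: 224 + 240 = 464 kbps = 0.464 Mbps.
Video: 8.910 − 0.464 = 8.446 Mbps.

8.45 Mbps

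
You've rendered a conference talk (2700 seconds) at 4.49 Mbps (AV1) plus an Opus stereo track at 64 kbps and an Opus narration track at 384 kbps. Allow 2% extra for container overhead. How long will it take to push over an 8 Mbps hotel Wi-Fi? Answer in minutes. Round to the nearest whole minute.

Audio total: 64 + 384 = 448 kbps = 0.448 Mbps.
Total bitrate: 4.938 Mbps.
File: 4.938 Mbps × 2700 s = 13332.6 Mb.
With 2% container overhead: ×1.02. → 13599.3 Mb.
At 8 Mbps: 13599.3 / 8 = 1699.9 s ≈ 28.3 minutes.

28 minutes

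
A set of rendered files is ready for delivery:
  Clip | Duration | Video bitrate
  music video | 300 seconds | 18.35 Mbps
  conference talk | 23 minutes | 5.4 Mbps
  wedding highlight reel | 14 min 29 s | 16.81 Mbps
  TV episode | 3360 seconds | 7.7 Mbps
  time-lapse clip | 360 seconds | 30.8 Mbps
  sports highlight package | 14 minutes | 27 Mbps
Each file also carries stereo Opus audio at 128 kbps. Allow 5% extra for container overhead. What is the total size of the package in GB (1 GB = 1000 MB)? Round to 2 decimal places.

Audio: 128 kbps = 0.128 Mbps.
music video: 18.478 Mbps × 300 s × 1.05 = 5820.6 Mb
conference talk: 5.528 Mbps × 1380 s × 1.05 = 8010.1 Mb
wedding highlight reel: 16.938 Mbps × 869 s × 1.05 = 15455.1 Mb
TV episode: 7.828 Mbps × 3360 s × 1.05 = 27617.2 Mb
time-lapse clip: 30.928 Mbps × 360 s × 1.05 = 11690.8 Mb
sports highlight package: 27.128 Mbps × 840 s × 1.05 = 23926.9 Mb
Total: 92520.6 Mb = 11565.1 MB.
= 11.57 GB.

11.57 GB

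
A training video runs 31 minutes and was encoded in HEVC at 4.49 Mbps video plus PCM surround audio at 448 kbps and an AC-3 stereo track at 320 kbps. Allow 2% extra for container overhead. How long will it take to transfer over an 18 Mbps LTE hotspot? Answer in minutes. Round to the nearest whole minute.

31 min = 1860 s
Audio total: 448 + 320 = 768 kbps = 0.768 Mbps.
Total bitrate: 5.258 Mbps.
File: 5.258 Mbps × 1860 s = 9779.9 Mb.
With 2% container overhead: ×1.02. → 9975.5 Mb.
At 18 Mbps: 9975.5 / 18 = 554.2 s ≈ 9.24 minutes.

9 minutes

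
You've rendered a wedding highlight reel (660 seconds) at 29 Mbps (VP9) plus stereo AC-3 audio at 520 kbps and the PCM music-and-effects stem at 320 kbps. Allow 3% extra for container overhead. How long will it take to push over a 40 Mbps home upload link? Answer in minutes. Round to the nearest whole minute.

8 minutes

Audio total: 520 + 320 = 840 kbps = 0.840 Mbps.
Total bitrate: 29.840 Mbps.
File: 29.840 Mbps × 660 s = 19694.4 Mb.
With 3% container overhead: ×1.03. → 20285.2 Mb.
At 40 Mbps: 20285.2 / 40 = 507.1 s ≈ 8.45 minutes.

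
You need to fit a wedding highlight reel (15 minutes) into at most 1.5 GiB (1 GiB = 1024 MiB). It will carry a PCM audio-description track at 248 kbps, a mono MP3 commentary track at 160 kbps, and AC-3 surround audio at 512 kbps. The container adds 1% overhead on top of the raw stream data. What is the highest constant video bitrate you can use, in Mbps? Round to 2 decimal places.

13.25 Mbps

Budget: 1.5 GiB = 12884.9 Mb.
Stream payload after overhead: 12884.9 / 1.01 = 12757.3 Mb.
15 min = 900 s
Total bitrate budget: 12757.3 Mb / 900 s = 14.175 Mbps.
Audio total: 248 + 160 + 512 = 920 kbps = 0.920 Mbps.
Video: 14.175 − 0.920 = 13.255 Mbps.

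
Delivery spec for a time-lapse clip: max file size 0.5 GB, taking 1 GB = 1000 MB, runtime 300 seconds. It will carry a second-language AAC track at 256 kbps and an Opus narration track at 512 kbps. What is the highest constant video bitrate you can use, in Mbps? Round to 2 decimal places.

Budget: 0.5 GB = 4000.0 Mb.
Total bitrate budget: 4000.0 Mb / 300 s = 13.333 Mbps.
Audio total: 256 + 512 = 768 kbps = 0.768 Mbps.
Video: 13.333 − 0.768 = 12.565 Mbps.

12.57 Mbps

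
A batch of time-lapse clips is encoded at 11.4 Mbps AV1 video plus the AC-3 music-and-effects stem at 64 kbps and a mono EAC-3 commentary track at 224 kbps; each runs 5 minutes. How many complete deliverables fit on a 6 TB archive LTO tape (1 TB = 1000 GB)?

13689

5 min = 300 s
Audio total: 64 + 224 = 288 kbps = 0.288 Mbps.
Total bitrate: 11.688 Mbps.
Per item: 11.688 Mbps × 300 s = 3,506 Mb = 438.3 MB.
Capacity: 6 TB = 48,000,000 Mb; 13689.25 items → 13689 complete.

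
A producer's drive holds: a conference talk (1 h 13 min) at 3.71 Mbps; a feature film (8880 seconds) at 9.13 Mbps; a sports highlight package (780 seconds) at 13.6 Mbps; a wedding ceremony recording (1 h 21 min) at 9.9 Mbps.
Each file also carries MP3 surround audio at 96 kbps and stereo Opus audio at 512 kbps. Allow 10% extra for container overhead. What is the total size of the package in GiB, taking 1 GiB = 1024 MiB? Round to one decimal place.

21.5 GiB

Audio total: 96 + 512 = 608 kbps = 0.608 Mbps.
conference talk: 4.318 Mbps × 4380 s × 1.10 = 20804.1 Mb
feature film: 9.738 Mbps × 8880 s × 1.10 = 95120.8 Mb
sports highlight package: 14.208 Mbps × 780 s × 1.10 = 12190.5 Mb
wedding ceremony recording: 10.508 Mbps × 4860 s × 1.10 = 56175.8 Mb
Total: 184291.1 Mb = 23036.4 MB.
= 21.45 GiB.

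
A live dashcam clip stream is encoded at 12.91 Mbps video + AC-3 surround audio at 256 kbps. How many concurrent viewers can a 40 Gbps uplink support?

Audio: 256 kbps = 0.256 Mbps.
Per-viewer media rate: 13.166 Mbps.
40 Gbps = 40,000 Mbps; 40,000 / 13.166 = 3038.13 → 3038 viewers.

3038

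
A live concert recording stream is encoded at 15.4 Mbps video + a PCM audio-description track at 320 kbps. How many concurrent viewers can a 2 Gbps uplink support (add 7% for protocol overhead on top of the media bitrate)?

118

Audio: 320 kbps = 0.320 Mbps.
Per-viewer media rate: 15.720 Mbps.
On the wire with 7% overhead: 16.820 Mbps.
2 Gbps = 2,000 Mbps; 2,000 / 16.820 = 118.90 → 118 viewers.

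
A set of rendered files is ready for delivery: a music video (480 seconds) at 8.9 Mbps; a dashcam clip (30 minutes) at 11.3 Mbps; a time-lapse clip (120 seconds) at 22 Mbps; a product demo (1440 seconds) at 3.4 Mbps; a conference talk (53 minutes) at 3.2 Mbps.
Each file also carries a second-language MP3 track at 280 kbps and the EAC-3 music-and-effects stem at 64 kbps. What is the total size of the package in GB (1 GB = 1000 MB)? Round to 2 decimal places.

5.59 GB

Audio total: 280 + 64 = 344 kbps = 0.344 Mbps.
music video: 9.244 Mbps × 480 s = 4437.1 Mb
dashcam clip: 11.644 Mbps × 1800 s = 20959.2 Mb
time-lapse clip: 22.344 Mbps × 120 s = 2681.3 Mb
product demo: 3.744 Mbps × 1440 s = 5391.4 Mb
conference talk: 3.544 Mbps × 3180 s = 11269.9 Mb
Total: 44738.9 Mb = 5592.4 MB.
= 5.592 GB.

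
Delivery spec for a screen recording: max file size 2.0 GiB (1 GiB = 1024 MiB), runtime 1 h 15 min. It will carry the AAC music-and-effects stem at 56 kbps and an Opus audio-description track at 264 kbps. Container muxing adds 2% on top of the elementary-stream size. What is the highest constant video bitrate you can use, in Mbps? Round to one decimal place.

3.4 Mbps

Budget: 2.0 GiB = 17179.9 Mb.
Stream payload after overhead: 17179.9 / 1.02 = 16843.0 Mb.
1 h 15 min = 75 min = 4500 s
Total bitrate budget: 16843.0 Mb / 4500 s = 3.743 Mbps.
Audio total: 56 + 264 = 320 kbps = 0.320 Mbps.
Video: 3.743 − 0.320 = 3.423 Mbps.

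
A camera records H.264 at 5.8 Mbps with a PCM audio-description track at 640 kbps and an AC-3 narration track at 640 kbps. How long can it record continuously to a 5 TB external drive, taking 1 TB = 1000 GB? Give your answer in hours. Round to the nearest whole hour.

Audio total: 640 + 640 = 1280 kbps = 1.280 Mbps.
Total bitrate: 5.8 + 1.280 = 7.080 Mbps.
Capacity: 5 TB = 40,000,000 Mb.
Recording time: 40,000,000 / 7.080 = 5,649,718 s ≈ 1,569 hours.

1569 hours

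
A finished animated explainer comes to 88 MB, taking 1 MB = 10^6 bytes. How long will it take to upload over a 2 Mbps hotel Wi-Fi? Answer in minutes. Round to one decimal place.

5.9 minutes

File: 88 MB = 704.0 Mb.
At 2 Mbps: 704.0 / 2 = 352.0 s ≈ 5.87 minutes.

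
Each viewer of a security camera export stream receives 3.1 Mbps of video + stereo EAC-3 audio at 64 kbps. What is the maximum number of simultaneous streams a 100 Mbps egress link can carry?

31

Audio: 64 kbps = 0.064 Mbps.
Per-viewer media rate: 3.164 Mbps.
100 Mbps = 100.0 Mbps; 100.0 / 3.164 = 31.61 → 31 viewers.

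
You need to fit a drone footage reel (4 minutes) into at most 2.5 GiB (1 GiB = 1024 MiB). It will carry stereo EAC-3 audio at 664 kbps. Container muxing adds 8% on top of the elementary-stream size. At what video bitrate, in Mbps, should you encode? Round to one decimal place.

82.2 Mbps

Budget: 2.5 GiB = 21474.8 Mb.
Stream payload after overhead: 21474.8 / 1.08 = 19884.1 Mb.
4 min = 240 s
Total bitrate budget: 19884.1 Mb / 240 s = 82.850 Mbps.
Audio: 664 kbps = 0.664 Mbps.
Video: 82.850 − 0.664 = 82.186 Mbps.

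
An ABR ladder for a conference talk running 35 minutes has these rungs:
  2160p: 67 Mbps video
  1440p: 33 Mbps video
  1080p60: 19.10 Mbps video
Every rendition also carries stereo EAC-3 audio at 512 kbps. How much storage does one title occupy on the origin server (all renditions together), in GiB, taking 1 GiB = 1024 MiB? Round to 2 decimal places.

35 min = 2100 s
Audio: 512 kbps = 0.512 Mbps.
Sum of rendition bitrates: (67+0.512) + (33+0.512) + (19.10+0.512) = 120.636 Mbps.
× 2100 s = 253,336 Mb = 31,667 MB = 29.49 GiB.

29.49 GiB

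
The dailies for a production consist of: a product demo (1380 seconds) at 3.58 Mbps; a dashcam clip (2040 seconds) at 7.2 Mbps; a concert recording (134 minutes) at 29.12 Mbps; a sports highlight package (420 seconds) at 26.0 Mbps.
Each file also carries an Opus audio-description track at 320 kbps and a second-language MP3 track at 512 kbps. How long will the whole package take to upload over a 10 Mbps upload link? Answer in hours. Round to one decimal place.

7.6 hours

Audio total: 320 + 512 = 832 kbps = 0.832 Mbps.
product demo: 4.412 Mbps × 1380 s = 6088.6 Mb
dashcam clip: 8.032 Mbps × 2040 s = 16385.3 Mb
concert recording: 29.952 Mbps × 8040 s = 240814.1 Mb
sports highlight package: 26.832 Mbps × 420 s = 11269.4 Mb
Total: 274557.4 Mb = 34319.7 MB.
At 10 Mbps: 274557.4 / 10 = 27456 s ≈ 7.63 hours.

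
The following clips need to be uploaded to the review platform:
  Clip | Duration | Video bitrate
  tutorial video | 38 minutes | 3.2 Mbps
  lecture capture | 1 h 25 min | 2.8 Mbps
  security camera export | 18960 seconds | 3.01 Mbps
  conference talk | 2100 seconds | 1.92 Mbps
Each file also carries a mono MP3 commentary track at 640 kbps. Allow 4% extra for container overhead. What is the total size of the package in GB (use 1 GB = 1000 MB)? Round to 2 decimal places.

Audio: 640 kbps = 0.640 Mbps.
tutorial video: 3.840 Mbps × 2280 s × 1.04 = 9105.4 Mb
lecture capture: 3.440 Mbps × 5100 s × 1.04 = 18245.8 Mb
security camera export: 3.650 Mbps × 18960 s × 1.04 = 71972.2 Mb
conference talk: 2.560 Mbps × 2100 s × 1.04 = 5591.0 Mb
Total: 104914.4 Mb = 13114.3 MB.
= 13.11 GB.

13.11 GB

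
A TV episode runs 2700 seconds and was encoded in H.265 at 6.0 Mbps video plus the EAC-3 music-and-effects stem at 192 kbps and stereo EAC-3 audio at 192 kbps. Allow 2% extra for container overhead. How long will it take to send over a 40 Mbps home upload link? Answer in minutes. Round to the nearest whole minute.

7 minutes

Audio total: 192 + 192 = 384 kbps = 0.384 Mbps.
Total bitrate: 6.384 Mbps.
File: 6.384 Mbps × 2700 s = 17236.8 Mb.
With 2% container overhead: ×1.02. → 17581.5 Mb.
At 40 Mbps: 17581.5 / 40 = 439.5 s ≈ 7.33 minutes.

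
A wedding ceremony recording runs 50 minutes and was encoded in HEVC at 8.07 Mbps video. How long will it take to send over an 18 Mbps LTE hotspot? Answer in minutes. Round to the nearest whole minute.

50 min = 3000 s
File: 8.070 Mbps × 3000 s = 24210.0 Mb.
At 18 Mbps: 24210.0 / 18 = 1345.0 s ≈ 22.4 minutes.

22 minutes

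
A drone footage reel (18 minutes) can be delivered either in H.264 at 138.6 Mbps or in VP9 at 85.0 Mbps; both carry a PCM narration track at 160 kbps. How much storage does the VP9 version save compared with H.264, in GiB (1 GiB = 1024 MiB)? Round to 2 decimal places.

6.74 GiB

18 min = 1080 s
Audio: 160 kbps = 0.160 Mbps.
H.264: 138.760 Mbps × 1080 s = 149860.8 Mb = 17.446 GiB.
VP9: 85.160 Mbps × 1080 s = 91972.8 Mb = 10.707 GiB.
Saving: 17.446 − 10.707 = 6.739 GiB.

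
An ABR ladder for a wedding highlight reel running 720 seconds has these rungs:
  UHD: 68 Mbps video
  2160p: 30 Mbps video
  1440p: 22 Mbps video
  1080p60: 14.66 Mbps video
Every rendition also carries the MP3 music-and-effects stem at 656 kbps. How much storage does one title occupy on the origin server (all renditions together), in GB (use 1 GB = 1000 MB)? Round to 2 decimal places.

Audio: 656 kbps = 0.656 Mbps.
Sum of rendition bitrates: (68+0.656) + (30+0.656) + (22+0.656) + (14.66+0.656) = 137.284 Mbps.
× 720 s = 98,844 Mb = 12,356 MB = 12.36 GB.

12.36 GB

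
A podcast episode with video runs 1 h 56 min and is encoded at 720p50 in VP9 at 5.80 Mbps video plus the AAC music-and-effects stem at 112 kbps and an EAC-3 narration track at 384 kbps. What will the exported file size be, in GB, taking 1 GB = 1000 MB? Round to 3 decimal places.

1 h 56 min = 116 min = 6960 s
Audio total: 112 + 384 = 496 kbps = 0.496 Mbps.
Total bitrate: 5.80 + 0.496 = 6.296 Mbps.
Stream data: 6.296 Mbps × 6960 s = 43820.2 Mb.
43,820 Mb ÷ 8 = 5,478 MB → 5.478 GB.

5.478 GB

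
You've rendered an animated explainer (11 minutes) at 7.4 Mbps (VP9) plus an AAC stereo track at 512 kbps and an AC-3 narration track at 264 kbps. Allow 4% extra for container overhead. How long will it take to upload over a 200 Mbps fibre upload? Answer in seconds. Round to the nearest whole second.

28 seconds

11 min = 660 s
Audio total: 512 + 264 = 776 kbps = 0.776 Mbps.
Total bitrate: 8.176 Mbps.
File: 8.176 Mbps × 660 s = 5396.2 Mb.
With 4% container overhead: ×1.04. → 5612.0 Mb.
At 200 Mbps: 5612.0 / 200 = 28.1 s ≈ 28.1 seconds.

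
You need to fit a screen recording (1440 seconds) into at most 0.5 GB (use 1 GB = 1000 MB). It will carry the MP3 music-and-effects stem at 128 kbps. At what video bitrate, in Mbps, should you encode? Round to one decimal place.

Budget: 0.5 GB = 4000.0 Mb.
Total bitrate budget: 4000.0 Mb / 1440 s = 2.778 Mbps.
Audio: 128 kbps = 0.128 Mbps.
Video: 2.778 − 0.128 = 2.650 Mbps.

2.6 Mbps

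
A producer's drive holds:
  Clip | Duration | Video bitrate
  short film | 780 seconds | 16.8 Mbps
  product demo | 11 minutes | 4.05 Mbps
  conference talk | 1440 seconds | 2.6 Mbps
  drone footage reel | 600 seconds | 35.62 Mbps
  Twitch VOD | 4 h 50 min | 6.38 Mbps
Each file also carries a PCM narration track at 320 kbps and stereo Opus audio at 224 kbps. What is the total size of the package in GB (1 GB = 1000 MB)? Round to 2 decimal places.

20.41 GB

Audio total: 320 + 224 = 544 kbps = 0.544 Mbps.
short film: 17.344 Mbps × 780 s = 13528.3 Mb
product demo: 4.594 Mbps × 660 s = 3032.0 Mb
conference talk: 3.144 Mbps × 1440 s = 4527.4 Mb
drone footage reel: 36.164 Mbps × 600 s = 21698.4 Mb
Twitch VOD: 6.924 Mbps × 17400 s = 120477.6 Mb
Total: 163263.7 Mb = 20408.0 MB.
= 20.41 GB.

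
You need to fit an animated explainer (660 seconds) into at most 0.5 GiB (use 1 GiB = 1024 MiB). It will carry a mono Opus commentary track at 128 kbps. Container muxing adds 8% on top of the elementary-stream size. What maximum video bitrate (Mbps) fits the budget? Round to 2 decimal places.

Budget: 0.5 GiB = 4295.0 Mb.
Stream payload after overhead: 4295.0 / 1.08 = 3976.8 Mb.
Total bitrate budget: 3976.8 Mb / 660 s = 6.025 Mbps.
Audio: 128 kbps = 0.128 Mbps.
Video: 6.025 − 0.128 = 5.897 Mbps.

5.90 Mbps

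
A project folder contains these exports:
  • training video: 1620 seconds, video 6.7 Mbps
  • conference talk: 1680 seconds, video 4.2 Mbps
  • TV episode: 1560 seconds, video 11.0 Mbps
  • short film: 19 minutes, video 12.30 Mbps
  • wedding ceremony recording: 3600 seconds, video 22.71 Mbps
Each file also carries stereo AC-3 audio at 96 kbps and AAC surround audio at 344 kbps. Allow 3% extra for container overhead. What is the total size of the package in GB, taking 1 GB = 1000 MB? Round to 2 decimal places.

Audio total: 96 + 344 = 440 kbps = 0.440 Mbps.
training video: 7.140 Mbps × 1620 s × 1.03 = 11913.8 Mb
conference talk: 4.640 Mbps × 1680 s × 1.03 = 8029.1 Mb
TV episode: 11.440 Mbps × 1560 s × 1.03 = 18381.8 Mb
short film: 12.740 Mbps × 1140 s × 1.03 = 14959.3 Mb
wedding ceremony recording: 23.150 Mbps × 3600 s × 1.03 = 85840.2 Mb
Total: 139124.2 Mb = 17390.5 MB.
= 17.39 GB.

17.39 GB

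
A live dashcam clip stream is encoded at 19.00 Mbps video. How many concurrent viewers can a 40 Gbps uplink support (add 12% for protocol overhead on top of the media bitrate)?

On the wire with 12% overhead: 21.280 Mbps.
40 Gbps = 40,000 Mbps; 40,000 / 21.280 = 1879.70 → 1879 viewers.

1879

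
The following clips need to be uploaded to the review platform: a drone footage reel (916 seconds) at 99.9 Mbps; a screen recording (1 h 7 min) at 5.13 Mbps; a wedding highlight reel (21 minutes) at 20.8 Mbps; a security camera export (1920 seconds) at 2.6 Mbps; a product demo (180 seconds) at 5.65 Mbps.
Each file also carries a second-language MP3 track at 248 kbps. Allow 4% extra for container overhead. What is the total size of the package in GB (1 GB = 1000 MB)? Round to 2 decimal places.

19.03 GB

Audio: 248 kbps = 0.248 Mbps.
drone footage reel: 100.148 Mbps × 916 s × 1.04 = 95405.0 Mb
screen recording: 5.378 Mbps × 4020 s × 1.04 = 22484.3 Mb
wedding highlight reel: 21.048 Mbps × 1260 s × 1.04 = 27581.3 Mb
security camera export: 2.848 Mbps × 1920 s × 1.04 = 5686.9 Mb
product demo: 5.898 Mbps × 180 s × 1.04 = 1104.1 Mb
Total: 152261.6 Mb = 19032.7 MB.
= 19.03 GB.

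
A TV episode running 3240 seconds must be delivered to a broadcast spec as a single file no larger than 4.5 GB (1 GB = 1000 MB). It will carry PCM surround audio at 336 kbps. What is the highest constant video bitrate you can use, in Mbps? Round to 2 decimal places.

Budget: 4.5 GB = 36000.0 Mb.
Total bitrate budget: 36000.0 Mb / 3240 s = 11.111 Mbps.
Audio: 336 kbps = 0.336 Mbps.
Video: 11.111 − 0.336 = 10.775 Mbps.

10.78 Mbps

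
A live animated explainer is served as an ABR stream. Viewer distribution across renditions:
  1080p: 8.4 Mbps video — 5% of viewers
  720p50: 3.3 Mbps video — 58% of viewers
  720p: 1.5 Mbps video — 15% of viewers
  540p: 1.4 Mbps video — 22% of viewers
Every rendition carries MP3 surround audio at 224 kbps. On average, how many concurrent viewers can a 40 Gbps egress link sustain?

Audio: 224 kbps = 0.224 Mbps.
Average per-viewer bitrate: 0.05×8.624 + 0.58×3.524 + 0.15×1.724 + 0.22×1.624 = 3.091 Mbps.
40 Gbps = 40,000 Mbps; 40,000 / 3.091 = 12940.80 → 12940.

12940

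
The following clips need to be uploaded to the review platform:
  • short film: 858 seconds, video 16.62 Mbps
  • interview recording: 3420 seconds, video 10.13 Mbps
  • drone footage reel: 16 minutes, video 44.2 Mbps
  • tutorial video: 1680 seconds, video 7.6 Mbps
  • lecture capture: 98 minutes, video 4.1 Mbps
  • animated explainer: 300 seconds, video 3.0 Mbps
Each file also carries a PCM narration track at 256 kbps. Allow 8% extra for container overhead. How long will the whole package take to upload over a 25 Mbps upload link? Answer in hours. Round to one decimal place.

1.6 hours

Audio: 256 kbps = 0.256 Mbps.
short film: 16.876 Mbps × 858 s × 1.08 = 15638.0 Mb
interview recording: 10.386 Mbps × 3420 s × 1.08 = 38361.7 Mb
drone footage reel: 44.456 Mbps × 960 s × 1.08 = 46092.0 Mb
tutorial video: 7.856 Mbps × 1680 s × 1.08 = 14253.9 Mb
lecture capture: 4.356 Mbps × 5880 s × 1.08 = 27662.3 Mb
animated explainer: 3.256 Mbps × 300 s × 1.08 = 1054.9 Mb
Total: 143062.9 Mb = 17882.9 MB.
At 25 Mbps: 143062.9 / 25 = 5723 s ≈ 1.59 hours.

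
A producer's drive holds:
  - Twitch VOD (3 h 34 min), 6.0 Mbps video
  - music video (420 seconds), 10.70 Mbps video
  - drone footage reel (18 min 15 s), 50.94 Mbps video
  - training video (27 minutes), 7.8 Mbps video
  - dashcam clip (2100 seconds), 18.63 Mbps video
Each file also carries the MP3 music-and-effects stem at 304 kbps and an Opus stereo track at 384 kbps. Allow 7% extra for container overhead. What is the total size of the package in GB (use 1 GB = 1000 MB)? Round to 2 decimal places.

Audio total: 304 + 384 = 688 kbps = 0.688 Mbps.
Twitch VOD: 6.688 Mbps × 12840 s × 1.07 = 91885.1 Mb
music video: 11.388 Mbps × 420 s × 1.07 = 5117.8 Mb
drone footage reel: 51.628 Mbps × 1095 s × 1.07 = 60489.9 Mb
training video: 8.488 Mbps × 1620 s × 1.07 = 14713.1 Mb
dashcam clip: 19.318 Mbps × 2100 s × 1.07 = 43407.5 Mb
Total: 215613.5 Mb = 26951.7 MB.
= 26.95 GB.

26.95 GB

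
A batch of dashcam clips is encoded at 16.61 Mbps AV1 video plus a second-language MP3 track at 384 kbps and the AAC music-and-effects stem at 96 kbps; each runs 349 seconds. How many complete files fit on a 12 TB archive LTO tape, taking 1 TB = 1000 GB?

Audio total: 384 + 96 = 480 kbps = 0.480 Mbps.
Total bitrate: 17.090 Mbps.
Per item: 17.090 Mbps × 349 s = 5,964 Mb = 745.6 MB.
Capacity: 12 TB = 96,000,000 Mb; 16095.47 items → 16095 complete.

16095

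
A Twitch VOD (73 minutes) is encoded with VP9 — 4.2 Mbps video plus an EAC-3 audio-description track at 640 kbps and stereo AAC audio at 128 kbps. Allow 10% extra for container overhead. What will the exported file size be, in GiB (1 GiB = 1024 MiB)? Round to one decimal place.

73 min = 4380 s
Audio total: 640 + 128 = 768 kbps = 0.768 Mbps.
Total bitrate: 4.2 + 0.768 = 4.968 Mbps.
Stream data: 4.968 Mbps × 4380 s = 21759.8 Mb.
With 10% container overhead: ×1.10.
23,936 Mb = 2,991,978,000 bytes ÷ 1,073,741,824 = 2.786 GiB.

2.8 GiB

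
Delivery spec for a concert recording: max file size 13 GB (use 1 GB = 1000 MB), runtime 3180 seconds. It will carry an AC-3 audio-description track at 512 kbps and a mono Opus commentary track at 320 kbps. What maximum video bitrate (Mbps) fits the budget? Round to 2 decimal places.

Budget: 13 GB = 104000.0 Mb.
Total bitrate budget: 104000.0 Mb / 3180 s = 32.704 Mbps.
Audio total: 512 + 320 = 832 kbps = 0.832 Mbps.
Video: 32.704 − 0.832 = 31.872 Mbps.

31.87 Mbps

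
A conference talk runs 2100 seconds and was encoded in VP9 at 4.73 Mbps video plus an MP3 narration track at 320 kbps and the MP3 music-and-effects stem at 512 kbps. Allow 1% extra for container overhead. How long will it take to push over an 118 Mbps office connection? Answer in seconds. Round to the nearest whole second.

Audio total: 320 + 512 = 832 kbps = 0.832 Mbps.
Total bitrate: 5.562 Mbps.
File: 5.562 Mbps × 2100 s = 11680.2 Mb.
With 1% container overhead: ×1.01. → 11797.0 Mb.
At 118 Mbps: 11797.0 / 118 = 100.0 s ≈ 100 seconds.

100 seconds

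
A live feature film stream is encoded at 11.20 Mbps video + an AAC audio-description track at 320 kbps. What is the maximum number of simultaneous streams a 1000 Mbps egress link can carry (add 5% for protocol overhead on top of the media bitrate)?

82

Audio: 320 kbps = 0.320 Mbps.
Per-viewer media rate: 11.520 Mbps.
On the wire with 5% overhead: 12.096 Mbps.
1000 Mbps = 1,000 Mbps; 1,000 / 12.096 = 82.67 → 82 viewers.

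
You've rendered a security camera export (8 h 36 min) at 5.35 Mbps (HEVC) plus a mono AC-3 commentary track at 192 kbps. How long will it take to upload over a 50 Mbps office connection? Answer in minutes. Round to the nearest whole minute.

57 minutes

8 h 36 min = 516 min = 30960 s
Audio: 192 kbps = 0.192 Mbps.
Total bitrate: 5.542 Mbps.
File: 5.542 Mbps × 30960 s = 171580.3 Mb.
At 50 Mbps: 171580.3 / 50 = 3431.6 s ≈ 57.2 minutes.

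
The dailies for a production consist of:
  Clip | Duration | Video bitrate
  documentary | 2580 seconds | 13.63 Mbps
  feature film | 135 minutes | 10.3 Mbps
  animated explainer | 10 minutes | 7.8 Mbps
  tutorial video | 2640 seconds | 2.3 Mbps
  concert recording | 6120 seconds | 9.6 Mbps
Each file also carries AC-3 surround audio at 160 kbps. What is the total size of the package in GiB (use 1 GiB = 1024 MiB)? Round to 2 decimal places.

22.27 GiB

Audio: 160 kbps = 0.160 Mbps.
documentary: 13.790 Mbps × 2580 s = 35578.2 Mb
feature film: 10.460 Mbps × 8100 s = 84726.0 Mb
animated explainer: 7.960 Mbps × 600 s = 4776.0 Mb
tutorial video: 2.460 Mbps × 2640 s = 6494.4 Mb
concert recording: 9.760 Mbps × 6120 s = 59731.2 Mb
Total: 191305.8 Mb = 23913.2 MB.
= 22.27 GiB.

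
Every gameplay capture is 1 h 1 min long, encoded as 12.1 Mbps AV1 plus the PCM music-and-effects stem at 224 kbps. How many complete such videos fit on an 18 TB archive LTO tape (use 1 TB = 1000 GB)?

3192

1 h 1 min = 61 min = 3660 s
Audio: 224 kbps = 0.224 Mbps.
Total bitrate: 12.324 Mbps.
Per item: 12.324 Mbps × 3660 s = 45,106 Mb = 5,638 MB.
Capacity: 18 TB = 144,000,000 Mb; 3192.49 items → 3192 complete.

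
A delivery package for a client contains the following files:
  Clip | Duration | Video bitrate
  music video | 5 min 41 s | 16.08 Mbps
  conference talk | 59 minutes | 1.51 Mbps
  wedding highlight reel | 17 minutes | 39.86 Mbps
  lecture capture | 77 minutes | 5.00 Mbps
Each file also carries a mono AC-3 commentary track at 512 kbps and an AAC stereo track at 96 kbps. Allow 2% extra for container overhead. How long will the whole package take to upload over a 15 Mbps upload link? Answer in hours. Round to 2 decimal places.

Audio total: 512 + 96 = 608 kbps = 0.608 Mbps.
music video: 16.688 Mbps × 341 s × 1.02 = 5804.4 Mb
conference talk: 2.118 Mbps × 3540 s × 1.02 = 7647.7 Mb
wedding highlight reel: 40.468 Mbps × 1020 s × 1.02 = 42102.9 Mb
lecture capture: 5.608 Mbps × 4620 s × 1.02 = 26427.1 Mb
Total: 81982.1 Mb = 10247.8 MB.
At 15 Mbps: 81982.1 / 15 = 5465 s ≈ 1.52 hours.

1.52 hours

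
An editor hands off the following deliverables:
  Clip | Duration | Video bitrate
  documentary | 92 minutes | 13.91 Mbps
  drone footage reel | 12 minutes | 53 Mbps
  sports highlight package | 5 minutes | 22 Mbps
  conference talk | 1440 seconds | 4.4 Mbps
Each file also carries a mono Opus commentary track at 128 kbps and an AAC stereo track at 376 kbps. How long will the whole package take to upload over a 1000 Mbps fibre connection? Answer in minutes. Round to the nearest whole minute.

2 minutes

Audio total: 128 + 376 = 504 kbps = 0.504 Mbps.
documentary: 14.414 Mbps × 5520 s = 79565.3 Mb
drone footage reel: 53.504 Mbps × 720 s = 38522.9 Mb
sports highlight package: 22.504 Mbps × 300 s = 6751.2 Mb
conference talk: 4.904 Mbps × 1440 s = 7061.8 Mb
Total: 131901.1 Mb = 16487.6 MB.
At 1000 Mbps: 131901.1 / 1000 = 132 s ≈ 2.2 minutes.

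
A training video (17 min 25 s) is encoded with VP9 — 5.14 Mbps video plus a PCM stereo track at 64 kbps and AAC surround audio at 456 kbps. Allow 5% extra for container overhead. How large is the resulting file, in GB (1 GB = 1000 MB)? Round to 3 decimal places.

0.776 GB

17 min 25 s = 1045 s
Audio total: 64 + 456 = 520 kbps = 0.520 Mbps.
Total bitrate: 5.14 + 0.520 = 5.660 Mbps.
Stream data: 5.660 Mbps × 1045 s = 5914.7 Mb.
With 5% container overhead: ×1.05.
6,210 Mb ÷ 8 = 776.3 MB → 0.7763 GB.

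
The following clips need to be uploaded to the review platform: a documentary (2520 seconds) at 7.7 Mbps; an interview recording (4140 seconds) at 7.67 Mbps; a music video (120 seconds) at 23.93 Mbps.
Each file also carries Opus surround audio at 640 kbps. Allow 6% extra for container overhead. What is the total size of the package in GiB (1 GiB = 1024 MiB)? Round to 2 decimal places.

7.20 GiB

Audio: 640 kbps = 0.640 Mbps.
documentary: 8.340 Mbps × 2520 s × 1.06 = 22277.8 Mb
interview recording: 8.310 Mbps × 4140 s × 1.06 = 36467.6 Mb
music video: 24.570 Mbps × 120 s × 1.06 = 3125.3 Mb
Total: 61870.7 Mb = 7733.8 MB.
= 7.203 GiB.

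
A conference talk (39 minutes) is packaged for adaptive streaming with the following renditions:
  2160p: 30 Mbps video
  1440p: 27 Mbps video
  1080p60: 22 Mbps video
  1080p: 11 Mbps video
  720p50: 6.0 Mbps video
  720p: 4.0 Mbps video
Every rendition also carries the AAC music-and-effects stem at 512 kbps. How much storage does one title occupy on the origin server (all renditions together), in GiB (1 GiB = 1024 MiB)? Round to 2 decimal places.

28.08 GiB

39 min = 2340 s
Audio: 512 kbps = 0.512 Mbps.
Sum of rendition bitrates: (30+0.512) + (27+0.512) + (22+0.512) + (11+0.512) + (6.0+0.512) + (4.0+0.512) = 103.072 Mbps.
× 2340 s = 241,188 Mb = 30,149 MB = 28.08 GiB.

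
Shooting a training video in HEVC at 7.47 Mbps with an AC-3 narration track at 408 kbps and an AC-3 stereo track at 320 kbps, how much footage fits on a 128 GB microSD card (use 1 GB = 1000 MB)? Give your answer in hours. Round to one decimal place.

34.7 hours

Audio total: 408 + 320 = 728 kbps = 0.728 Mbps.
Total bitrate: 7.47 + 0.728 = 8.198 Mbps.
Capacity: 128 GB = 1,024,000 Mb.
Recording time: 1,024,000 / 8.198 = 124,909 s ≈ 34.7 hours.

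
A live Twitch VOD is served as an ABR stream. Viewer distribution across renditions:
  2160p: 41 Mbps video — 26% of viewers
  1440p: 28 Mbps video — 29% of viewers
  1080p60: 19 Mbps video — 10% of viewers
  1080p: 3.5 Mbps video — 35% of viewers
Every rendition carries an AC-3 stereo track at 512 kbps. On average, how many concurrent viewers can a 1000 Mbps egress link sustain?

Audio: 512 kbps = 0.512 Mbps.
Average per-viewer bitrate: 0.26×41.512 + 0.29×28.512 + 0.10×19.512 + 0.35×4.012 = 22.417 Mbps.
1000 Mbps = 1,000 Mbps; 1,000 / 22.417 = 44.61 → 44.

44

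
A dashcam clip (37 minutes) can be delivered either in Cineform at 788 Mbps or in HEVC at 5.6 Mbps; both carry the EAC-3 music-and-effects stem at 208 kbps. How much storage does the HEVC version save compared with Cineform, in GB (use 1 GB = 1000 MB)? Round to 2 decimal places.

37 min = 2220 s
Audio: 208 kbps = 0.208 Mbps.
Cineform: 788.208 Mbps × 2220 s = 1749821.8 Mb = 218.728 GB.
HEVC: 5.808 Mbps × 2220 s = 12893.8 Mb = 1.612 GB.
Saving: 218.728 − 1.612 = 217.116 GB.

217.12 GB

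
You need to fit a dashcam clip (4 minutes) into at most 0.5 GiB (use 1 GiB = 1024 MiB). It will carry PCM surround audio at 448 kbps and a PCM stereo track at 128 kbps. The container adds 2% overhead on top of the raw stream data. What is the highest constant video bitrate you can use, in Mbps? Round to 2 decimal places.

16.97 Mbps

Budget: 0.5 GiB = 4295.0 Mb.
Stream payload after overhead: 4295.0 / 1.02 = 4210.8 Mb.
4 min = 240 s
Total bitrate budget: 4210.8 Mb / 240 s = 17.545 Mbps.
Audio total: 448 + 128 = 576 kbps = 0.576 Mbps.
Video: 17.545 − 0.576 = 16.969 Mbps.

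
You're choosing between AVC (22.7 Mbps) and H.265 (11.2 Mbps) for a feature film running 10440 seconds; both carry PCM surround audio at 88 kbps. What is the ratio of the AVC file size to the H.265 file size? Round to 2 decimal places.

Audio: 88 kbps = 0.088 Mbps.
AVC: 22.788 Mbps × 10440 s = 237906.7 Mb = 29.738 GB.
H.265: 11.288 Mbps × 10440 s = 117846.7 Mb = 14.731 GB.
Ratio: 29.738 / 14.731 = 2.019.

2.02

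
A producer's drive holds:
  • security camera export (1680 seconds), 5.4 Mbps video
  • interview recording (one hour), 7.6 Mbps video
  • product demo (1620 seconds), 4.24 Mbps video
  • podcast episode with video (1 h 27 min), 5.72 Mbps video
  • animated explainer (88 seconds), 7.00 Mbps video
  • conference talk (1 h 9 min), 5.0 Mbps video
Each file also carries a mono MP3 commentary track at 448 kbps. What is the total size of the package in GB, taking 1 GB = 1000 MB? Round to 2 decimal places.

Audio: 448 kbps = 0.448 Mbps.
security camera export: 5.848 Mbps × 1680 s = 9824.6 Mb
interview recording: 8.048 Mbps × 3600 s = 28972.8 Mb
product demo: 4.688 Mbps × 1620 s = 7594.6 Mb
podcast episode with video: 6.168 Mbps × 5220 s = 32197.0 Mb
animated explainer: 7.448 Mbps × 88 s = 655.4 Mb
conference talk: 5.448 Mbps × 4140 s = 22554.7 Mb
Total: 101799.1 Mb = 12724.9 MB.
= 12.72 GB.

12.72 GB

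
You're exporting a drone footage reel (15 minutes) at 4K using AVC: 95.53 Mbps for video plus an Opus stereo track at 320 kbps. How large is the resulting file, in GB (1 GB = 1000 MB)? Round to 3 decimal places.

15 min = 900 s
Audio: 320 kbps = 0.320 Mbps.
Total bitrate: 95.53 + 0.320 = 95.850 Mbps.
Stream data: 95.850 Mbps × 900 s = 86265.0 Mb.
86,265 Mb ÷ 8 = 10,783 MB → 10.78 GB.

10.783 GB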